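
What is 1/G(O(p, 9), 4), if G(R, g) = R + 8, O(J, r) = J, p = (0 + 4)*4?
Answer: 1/24 ≈ 0.041667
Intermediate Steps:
p = 16 (p = 4*4 = 16)
G(R, g) = 8 + R
1/G(O(p, 9), 4) = 1/(8 + 16) = 1/24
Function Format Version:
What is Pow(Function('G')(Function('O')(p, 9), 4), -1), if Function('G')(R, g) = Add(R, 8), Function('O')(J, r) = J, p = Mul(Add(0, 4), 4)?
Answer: Rational(1, 24) ≈ 0.041667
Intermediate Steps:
p = 16 (p = Mul(4, 4) = 16)
Function('G')(R, g) = Add(8, R)
Pow(Function('G')(Function('O')(p, 9), 4), -1) = Pow(Add(8, 16), -1) = Pow(24, -1) = Rational(1, 24)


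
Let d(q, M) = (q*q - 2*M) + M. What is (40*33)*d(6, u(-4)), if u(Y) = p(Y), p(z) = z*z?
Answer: 26400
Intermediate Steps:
p(z) = z**2
u(Y) = Y**2
d(q, M) = q**2 - M (d(q, M) = (q**2 - 2*M) + M = q**2 - M)
(40*33)*d(6, u(-4)) = (40*33)*(6**2 - 1*(-4)**2) = 1320*(36 - 1*16) = 1320*(36 - 16) = 1320*20 = 26400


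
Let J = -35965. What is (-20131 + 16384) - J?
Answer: 32218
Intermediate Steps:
(-20131 + 16384) - J = (-20131 + 16384) - 1*(-35965) = -3747 + 35965 = 32218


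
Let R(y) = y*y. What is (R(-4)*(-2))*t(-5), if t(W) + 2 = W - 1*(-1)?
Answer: 192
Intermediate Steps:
R(y) = y**2
t(W) = -1 + W (t(W) = -2 + (W - 1*(-1)) = -2 + (W + 1) = -2 + (1 + W) = -1 + W)
(R(-4)*(-2))*t(-5) = ((-4)**2*(-2))*(-1 - 5) = (16*(-2))*(-6) = -32*(-6) = 192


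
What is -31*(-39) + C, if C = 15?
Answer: 1224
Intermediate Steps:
-31*(-39) + C = -31*(-39) + 15 = 1209 + 15 = 1224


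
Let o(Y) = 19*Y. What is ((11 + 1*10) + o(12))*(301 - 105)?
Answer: 48804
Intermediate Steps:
((11 + 1*10) + o(12))*(301 - 105) = ((11 + 1*10) + 19*12)*(301 - 105) = ((11 + 10) + 228)*196 = (21 + 228)*196 = 249*196 = 48804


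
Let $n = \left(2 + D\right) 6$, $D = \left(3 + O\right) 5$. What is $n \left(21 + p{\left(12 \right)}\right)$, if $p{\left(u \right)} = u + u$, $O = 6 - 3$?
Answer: $8640$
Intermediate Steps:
$O = 3$ ($O = 6 - 3 = 3$)
$D = 30$ ($D = \left(3 + 3\right) 5 = 6 \cdot 5 = 30$)
$n = 192$ ($n = \left(2 + 30\right) 6 = 32 \cdot 6 = 192$)
$p{\left(u \right)} = 2 u$
$n \left(21 + p{\left(12 \right)}\right) = 192 \left(21 + 2 \cdot 12\right) = 192 \left(21 + 24\right) = 192 \cdot 45 = 8640$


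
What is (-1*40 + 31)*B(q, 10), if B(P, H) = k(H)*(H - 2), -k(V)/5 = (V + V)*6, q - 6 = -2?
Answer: 43200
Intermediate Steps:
q = 4 (q = 6 - 2 = 4)
k(V) = -60*V (k(V) = -5*(V + V)*6 = -5*2*V*6 = -60*V)
B(P, H) = -60*H*(-2 + H) (B(P, H) = (-60*H)*(H - 2) = (-60*H)*(-2 + H) = -60*H*(-2 + H))
(-1*40 + 31)*B(q, 10) = (-1*40 + 31)*(60*10*(2 - 1*10)) = (-40 + 31)*(60*10*(2 - 10)) = -540*10*(-8) = -9*(-4800) = 43200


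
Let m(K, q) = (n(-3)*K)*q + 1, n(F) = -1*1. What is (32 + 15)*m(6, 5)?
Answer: -1363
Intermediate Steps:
n(F) = -1
m(K, q) = 1 - K*q (m(K, q) = (-K)*q + 1 = -K*q + 1 = 1 - K*q)
(32 + 15)*m(6, 5) = (32 + 15)*(1 - 1*6*5) = 47*(1 - 30) = 47*(-29) = -1363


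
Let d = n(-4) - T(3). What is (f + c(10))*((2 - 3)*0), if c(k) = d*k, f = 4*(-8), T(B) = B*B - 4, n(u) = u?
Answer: 0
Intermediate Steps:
T(B) = -4 + B² (T(B) = B² - 4 = -4 + B²)
f = -32
d = -9 (d = -4 - (-4 + 3²) = -4 - (-4 + 9) = -4 - 1*5 = -4 - 5 = -9)
c(k) = -9*k
(f + c(10))*((2 - 3)*0) = (-32 - 9*10)*((2 - 3)*0) = (-32 - 90)*(-1*0) = -122*0 = 0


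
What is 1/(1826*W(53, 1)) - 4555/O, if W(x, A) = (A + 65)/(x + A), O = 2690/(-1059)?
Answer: 4844488314/2701567 ≈ 1793.2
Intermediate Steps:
O = -2690/1059 (O = 2690*(-1/1059) = -2690/1059 ≈ -2.5401)
W(x, A) = (65 + A)/(A + x)
1/(1826*W(53, 1)) - 4555/O = 1/(1826*(((65 + 1)/(1 + 53)))) - 4555/(-2690/1059) = 1/(1826*((66/54))) - 4555*(-1059/2690) = 1/(1826*(((1/54)*66))) + 964749/538 = 1/(1826*(11/9)) + 964749/538 = (1/1826)*(9/11) + 964749/538 = 9/20086 + 964749/538 = 4844488314/2701567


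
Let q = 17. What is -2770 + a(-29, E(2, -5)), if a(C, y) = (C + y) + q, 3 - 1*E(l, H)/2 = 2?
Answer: -2780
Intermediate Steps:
E(l, H) = 2 (E(l, H) = 6 - 2*2 = 6 - 4 = 2)
a(C, y) = 17 + C + y (a(C, y) = (C + y) + 17 = 17 + C + y)
-2770 + a(-29, E(2, -5)) = -2770 + (17 - 29 + 2) = -2770 - 10 = -2780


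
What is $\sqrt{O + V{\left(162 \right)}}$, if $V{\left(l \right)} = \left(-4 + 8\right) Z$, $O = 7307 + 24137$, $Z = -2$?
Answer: $2 \sqrt{7859} \approx 177.3$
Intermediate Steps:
$O = 31444$
$V{\left(l \right)} = -8$ ($V{\left(l \right)} = \left(-4 + 8\right) \left(-2\right) = 4 \left(-2\right) = -8$)
$\sqrt{O + V{\left(162 \right)}} = \sqrt{31444 - 8} = \sqrt{31436} = 2 \sqrt{7859}$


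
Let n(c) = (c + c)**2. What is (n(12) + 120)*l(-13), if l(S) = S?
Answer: -9048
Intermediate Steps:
n(c) = 4*c**2 (n(c) = (2*c)**2 = 4*c**2)
(n(12) + 120)*l(-13) = (4*12**2 + 120)*(-13) = (4*144 + 120)*(-13) = (576 + 120)*(-13) = 696*(-13) = -9048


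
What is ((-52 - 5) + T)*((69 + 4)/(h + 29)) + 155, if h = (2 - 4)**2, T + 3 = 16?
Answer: 173/3 ≈ 57.667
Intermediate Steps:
T = 13 (T = -3 + 16 = 13)
h = 4 (h = (-2)**2 = 4)
((-52 - 5) + T)*((69 + 4)/(h + 29)) + 155 = ((-52 - 5) + 13)*((69 + 4)/(4 + 29)) + 155 = (-57 + 13)*(73/33) + 155 = -3212/33 + 155 = -44*73/33 + 155 = -292/3 + 155 = 173/3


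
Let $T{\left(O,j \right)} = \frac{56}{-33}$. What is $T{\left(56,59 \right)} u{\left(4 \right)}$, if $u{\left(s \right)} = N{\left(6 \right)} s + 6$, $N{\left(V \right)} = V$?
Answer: $- \frac{560}{11} \approx -50.909$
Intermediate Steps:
$T{\left(O,j \right)} = - \frac{56}{33}$ ($T{\left(O,j \right)} = 56 \left(- \frac{1}{33}\right) = - \frac{56}{33}$)
$u{\left(s \right)} = 6 + 6 s$ ($u{\left(s \right)} = 6 s + 6 = 6 + 6 s$)
$T{\left(56,59 \right)} u{\left(4 \right)} = - \frac{56 \left(6 + 6 \cdot 4\right)}{33} = - \frac{56 \left(6 + 24\right)}{33} = \left(- \frac{56}{33}\right) 30 = - \frac{560}{11}$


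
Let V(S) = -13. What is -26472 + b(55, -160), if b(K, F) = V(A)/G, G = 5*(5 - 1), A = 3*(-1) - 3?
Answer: -529453/20 ≈ -26473.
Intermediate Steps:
A = -6 (A = -3 - 3 = -6)
G = 20 (G = 5*4 = 20)
b(K, F) = -13/20
-26472 + b(55, -160) = -26472 - 13/20 = -529453/20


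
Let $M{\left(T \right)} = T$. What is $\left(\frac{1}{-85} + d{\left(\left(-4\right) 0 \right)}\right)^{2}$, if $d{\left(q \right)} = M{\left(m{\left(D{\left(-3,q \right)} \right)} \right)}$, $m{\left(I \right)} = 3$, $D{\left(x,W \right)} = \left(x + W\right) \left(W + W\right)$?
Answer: $\frac{64516}{7225} \approx 8.9296$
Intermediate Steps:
$D{\left(x,W \right)} = 2 W \left(W + x\right)$ ($D{\left(x,W \right)} = \left(W + x\right) 2 W = 2 W \left(W + x\right)$)
$d{\left(q \right)} = 3$
$\left(\frac{1}{-85} + d{\left(\left(-4\right) 0 \right)}\right)^{2} = \left(\frac{1}{-85} + 3\right)^{2} = \left(- \frac{1}{85} + 3\right)^{2} = \left(\frac{254}{85}\right)^{2} = \frac{64516}{7225}$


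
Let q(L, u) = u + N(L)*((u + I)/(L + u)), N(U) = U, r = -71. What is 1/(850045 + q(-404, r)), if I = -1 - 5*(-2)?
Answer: 475/403712602 ≈ 1.1766e-6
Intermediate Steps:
I = 9 (I = -1 + 10 = 9)
q(L, u) = u + L*(9 + u)/(L + u) (q(L, u) = u + L*((u + 9)/(L + u)) = u + L*((9 + u)/(L + u)) = u + L*(9 + u)/(L + u))
1/(850045 + q(-404, r)) = 1/(850045 + ((-71)**2 + 9*(-404) + 2*(-404)*(-71))/(-404 - 71)) = 1/(850045 + (5041 - 3636 + 57368)/(-475)) = 1/(850045 - 1/475*58773) = 1/(850045 - 58773/475) = 1/(403712602/475) = 475/403712602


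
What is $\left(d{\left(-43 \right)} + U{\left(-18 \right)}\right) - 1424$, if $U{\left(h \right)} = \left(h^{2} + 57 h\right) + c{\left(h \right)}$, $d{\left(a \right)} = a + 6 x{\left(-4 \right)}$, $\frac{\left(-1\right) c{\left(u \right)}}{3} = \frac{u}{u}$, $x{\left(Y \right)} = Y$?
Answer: $-2196$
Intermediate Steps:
$c{\left(u \right)} = -3$ ($c{\left(u \right)} = - 3 \frac{u}{u} = \left(-3\right) 1 = -3$)
$d{\left(a \right)} = -24 + a$ ($d{\left(a \right)} = a + 6 \left(-4\right) = a - 24 = -24 + a$)
$U{\left(h \right)} = -3 + h^{2} + 57 h$ ($U{\left(h \right)} = \left(h^{2} + 57 h\right) - 3 = -3 + h^{2} + 57 h$)
$\left(d{\left(-43 \right)} + U{\left(-18 \right)}\right) - 1424 = \left(\left(-24 - 43\right) + \left(-3 + \left(-18\right)^{2} + 57 \left(-18\right)\right)\right) - 1424 = \left(-67 - 705\right) - 1424 = -772 - 1424 = -2196$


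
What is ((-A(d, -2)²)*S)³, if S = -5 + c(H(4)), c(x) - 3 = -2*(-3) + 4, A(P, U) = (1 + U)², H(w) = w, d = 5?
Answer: -512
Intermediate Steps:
c(x) = 13 (c(x) = 3 + (-2*(-3) + 4) = 3 + (6 + 4) = 3 + 10 = 13)
S = 8 (S = -5 + 13 = 8)
((-A(d, -2)²)*S)³ = (-((1 - 2)²)²*8)³ = (-((-1)²)²*8)³ = (-1*1²*8)³ = (-1*1*8)³ = (-1*8)³ = (-8)³ = -512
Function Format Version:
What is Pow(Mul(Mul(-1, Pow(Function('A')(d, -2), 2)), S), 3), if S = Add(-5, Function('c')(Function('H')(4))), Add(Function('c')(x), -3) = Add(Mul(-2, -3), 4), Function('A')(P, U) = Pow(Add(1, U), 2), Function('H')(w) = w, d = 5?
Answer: -512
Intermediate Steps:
Function('c')(x) = 13 (Function('c')(x) = Add(3, Add(Mul(-2, -3), 4)) = Add(3, Add(6, 4)) = Add(3, 10) = 13)
S = 8 (S = Add(-5, 13) = 8)
Pow(Mul(Mul(-1, Pow(Function('A')(d, -2), 2)), S), 3) = Pow(Mul(Mul(-1, Pow(Pow(Add(1, -2), 2), 2)), 8), 3) = Pow(Mul(Mul(-1, Pow(Pow(-1, 2), 2)), 8), 3) = Pow(Mul(Mul(-1, Pow(1, 2)), 8), 3) = Pow(Mul(Mul(-1, 1), 8), 3) = Pow(Mul(-1, 8), 3) = Pow(-8, 3) = -512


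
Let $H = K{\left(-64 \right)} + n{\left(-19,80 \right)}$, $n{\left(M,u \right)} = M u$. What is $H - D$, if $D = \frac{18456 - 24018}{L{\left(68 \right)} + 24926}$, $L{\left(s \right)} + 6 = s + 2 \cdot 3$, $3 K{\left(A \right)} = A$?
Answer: $- \frac{57777785}{37491} \approx -1541.1$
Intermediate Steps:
$K{\left(A \right)} = \frac{A}{3}$
$L{\left(s \right)} = s$ ($L{\left(s \right)} = -6 + \left(s + 2 \cdot 3\right) = -6 + \left(s + 6\right) = -6 + \left(6 + s\right) = s$)
$H = - \frac{4624}{3}$ ($H = \frac{1}{3} \left(-64\right) - 1520 = - \frac{64}{3} - 1520 = - \frac{4624}{3} \approx -1541.3$)
$D = - \frac{2781}{12497}$ ($D = \frac{18456 - 24018}{68 + 24926} = - \frac{5562}{24994} = \left(-5562\right) \frac{1}{24994} = - \frac{2781}{12497} \approx -0.22253$)
$H - D = - \frac{4624}{3} - - \frac{2781}{12497} = - \frac{4624}{3} + \frac{2781}{12497} = - \frac{57777785}{37491}$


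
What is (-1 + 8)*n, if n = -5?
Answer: -35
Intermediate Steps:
(-1 + 8)*n = (-1 + 8)*(-5) = 7*(-5) = -35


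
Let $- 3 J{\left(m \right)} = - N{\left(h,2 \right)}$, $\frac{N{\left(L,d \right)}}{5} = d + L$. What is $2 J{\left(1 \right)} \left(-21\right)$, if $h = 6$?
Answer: $-560$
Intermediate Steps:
$N{\left(L,d \right)} = 5 L + 5 d$ ($N{\left(L,d \right)} = 5 \left(d + L\right) = 5 \left(L + d\right) = 5 L + 5 d$)
$J{\left(m \right)} = \frac{40}{3}$ ($J{\left(m \right)} = - \frac{\left(-1\right) \left(5 \cdot 6 + 5 \cdot 2\right)}{3} = - \frac{\left(-1\right) \left(30 + 10\right)}{3} = - \frac{\left(-1\right) 40}{3} = \left(- \frac{1}{3}\right) \left(-40\right) = \frac{40}{3}$)
$2 J{\left(1 \right)} \left(-21\right) = 2 \cdot \frac{40}{3} \left(-21\right) = \frac{80}{3} \left(-21\right) = -560$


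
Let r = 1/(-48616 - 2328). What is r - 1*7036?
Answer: -358441985/50944 ≈ -7036.0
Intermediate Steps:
r = -1/50944 (r = 1/(-50944) = -1/50944 ≈ -1.9629e-5)
r - 1*7036 = -1/50944 - 1*7036 = -1/50944 - 7036 = -358441985/50944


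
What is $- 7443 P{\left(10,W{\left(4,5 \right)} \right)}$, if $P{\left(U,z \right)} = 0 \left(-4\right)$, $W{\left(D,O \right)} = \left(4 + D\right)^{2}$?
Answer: $0$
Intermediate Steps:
$P{\left(U,z \right)} = 0$
$- 7443 P{\left(10,W{\left(4,5 \right)} \right)} = \left(-7443\right) 0 = 0$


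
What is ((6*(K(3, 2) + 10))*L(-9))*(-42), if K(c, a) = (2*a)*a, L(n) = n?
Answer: 40824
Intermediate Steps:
K(c, a) = 2*a**2
((6*(K(3, 2) + 10))*L(-9))*(-42) = ((6*(2*2**2 + 10))*(-9))*(-42) = ((6*(2*4 + 10))*(-9))*(-42) = ((6*(8 + 10))*(-9))*(-42) = ((6*18)*(-9))*(-42) = (108*(-9))*(-42) = -972*(-42) = 40824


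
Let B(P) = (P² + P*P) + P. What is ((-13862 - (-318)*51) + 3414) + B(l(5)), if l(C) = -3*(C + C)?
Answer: 7540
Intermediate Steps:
l(C) = -6*C
B(P) = P + 2*P² (B(P) = (P² + P²) + P = 2*P² + P = P + 2*P²)
((-13862 - (-318)*51) + 3414) + B(l(5)) = ((-13862 - (-318)*51) + 3414) + (-6*5)*(1 + 2*(-6*5)) = ((-13862 - 1*(-16218)) + 3414) - 30*(1 + 2*(-30)) = ((-13862 + 16218) + 3414) - 30*(1 - 60) = (2356 + 3414) - 30*(-59) = 5770 + 1770 = 7540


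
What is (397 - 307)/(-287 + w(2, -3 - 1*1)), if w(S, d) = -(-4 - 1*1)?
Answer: -15/47 ≈ -0.31915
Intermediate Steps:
w(S, d) = 5 (w(S, d) = -(-4 - 1) = -1*(-5) = 5)
(397 - 307)/(-287 + w(2, -3 - 1*1)) = (397 - 307)/(-287 + 5) = 90/(-282) = 90*(-1/282) = -15/47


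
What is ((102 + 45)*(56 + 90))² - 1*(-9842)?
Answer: 460627286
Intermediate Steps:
((102 + 45)*(56 + 90))² - 1*(-9842) = (147*146)² + 9842 = 21462² + 9842 = 460617444 + 9842 = 460627286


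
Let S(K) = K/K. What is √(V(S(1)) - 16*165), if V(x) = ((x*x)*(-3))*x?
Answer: I*√2643 ≈ 51.41*I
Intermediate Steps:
S(K) = 1
V(x) = -3*x³ (V(x) = (x²*(-3))*x = (-3*x²)*x = -3*x³)
√(V(S(1)) - 16*165) = √(-3*1³ - 16*165) = √(-3*1 - 2640) = √(-3 - 2640) = √(-2643) = I*√2643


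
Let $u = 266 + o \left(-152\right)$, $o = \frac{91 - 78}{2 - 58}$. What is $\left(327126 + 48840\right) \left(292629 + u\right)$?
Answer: $\frac{770922794592}{7} \approx 1.1013 \cdot 10^{11}$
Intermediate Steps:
$o = - \frac{13}{56}$ ($o = \frac{13}{-56} = 13 \left(- \frac{1}{56}\right) = - \frac{13}{56} \approx -0.23214$)
$u = \frac{2109}{7}$ ($u = 266 - - \frac{247}{7} = 266 + \frac{247}{7} = \frac{2109}{7} \approx 301.29$)
$\left(327126 + 48840\right) \left(292629 + u\right) = \left(327126 + 48840\right) \left(292629 + \frac{2109}{7}\right) = 375966 \cdot \frac{2050512}{7} = \frac{770922794592}{7}$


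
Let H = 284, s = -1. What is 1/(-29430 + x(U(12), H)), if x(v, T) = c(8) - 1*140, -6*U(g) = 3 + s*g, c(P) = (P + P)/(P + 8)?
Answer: -1/29569 ≈ -3.3819e-5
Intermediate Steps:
c(P) = 2*P/(8 + P) (c(P) = (2*P)/(8 + P) = 2*P/(8 + P))
U(g) = -1/2 + g/6 (U(g) = -(3 - g)/6 = -1/2 + g/6)
x(v, T) = -139 (x(v, T) = 2*8/(8 + 8) - 1*140 = 2*8/16 - 140 = 2*8*(1/16) - 140 = 1 - 140 = -139)
1/(-29430 + x(U(12), H)) = 1/(-29430 - 139) = 1/(-29569) = -1/29569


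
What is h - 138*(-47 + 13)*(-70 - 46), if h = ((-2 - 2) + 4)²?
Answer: -544272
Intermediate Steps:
h = 0 (h = (-4 + 4)² = 0² = 0)
h - 138*(-47 + 13)*(-70 - 46) = 0 - 138*(-47 + 13)*(-70 - 46) = 0 - (-4692)*(-116) = 0 - 138*3944 = 0 - 544272 = -544272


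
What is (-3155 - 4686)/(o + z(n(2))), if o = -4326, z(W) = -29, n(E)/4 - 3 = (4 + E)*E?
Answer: 7841/4355 ≈ 1.8005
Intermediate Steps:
n(E) = 12 + 4*E*(4 + E) (n(E) = 12 + 4*((4 + E)*E) = 12 + 4*(E*(4 + E)) = 12 + 4*E*(4 + E))
(-3155 - 4686)/(o + z(n(2))) = (-3155 - 4686)/(-4326 - 29) = -7841/(-4355) = -7841*(-1/4355) = 7841/4355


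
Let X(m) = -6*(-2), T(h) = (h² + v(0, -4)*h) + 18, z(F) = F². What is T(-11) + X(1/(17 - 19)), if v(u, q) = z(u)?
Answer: 151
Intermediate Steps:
v(u, q) = u²
T(h) = 18 + h² (T(h) = (h² + 0²*h) + 18 = (h² + 0*h) + 18 = (h² + 0) + 18 = h² + 18 = 18 + h²)
X(m) = 12
T(-11) + X(1/(17 - 19)) = (18 + (-11)²) + 12 = (18 + 121) + 12 = 139 + 12 = 151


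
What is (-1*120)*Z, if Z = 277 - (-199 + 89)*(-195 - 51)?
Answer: 3213960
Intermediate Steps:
Z = -26783 (Z = 277 - (-110)*(-246) = 277 - 1*27060 = 277 - 27060 = -26783)
(-1*120)*Z = -1*120*(-26783) = -120*(-26783) = 3213960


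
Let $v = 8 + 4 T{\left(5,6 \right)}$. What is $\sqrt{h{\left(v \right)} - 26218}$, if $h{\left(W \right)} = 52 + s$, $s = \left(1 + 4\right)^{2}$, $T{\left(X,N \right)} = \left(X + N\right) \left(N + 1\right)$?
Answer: $i \sqrt{26141} \approx 161.68 i$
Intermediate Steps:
$T{\left(X,N \right)} = \left(1 + N\right) \left(N + X\right)$ ($T{\left(X,N \right)} = \left(N + X\right) \left(1 + N\right) = \left(1 + N\right) \left(N + X\right)$)
$v = 316$ ($v = 8 + 4 \left(6 + 5 + 6^{2} + 6 \cdot 5\right) = 8 + 4 \left(6 + 5 + 36 + 30\right) = 8 + 4 \cdot 77 = 8 + 308 = 316$)
$s = 25$ ($s = 5^{2} = 25$)
$h{\left(W \right)} = 77$ ($h{\left(W \right)} = 52 + 25 = 77$)
$\sqrt{h{\left(v \right)} - 26218} = \sqrt{77 - 26218} = \sqrt{-26141} = i \sqrt{26141}$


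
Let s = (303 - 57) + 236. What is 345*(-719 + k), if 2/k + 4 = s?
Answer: -59284800/239 ≈ -2.4805e+5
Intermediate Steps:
s = 482 (s = 246 + 236 = 482)
k = 1/239 (k = 2/(-4 + 482) = 2/478 = 2*(1/478) = 1/239 ≈ 0.0041841)
345*(-719 + k) = 345*(-719 + 1/239) = 345*(-171840/239) = -59284800/239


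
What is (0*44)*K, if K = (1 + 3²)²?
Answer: 0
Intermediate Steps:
K = 100 (K = (1 + 9)² = 10² = 100)
(0*44)*K = (0*44)*100 = 0*100 = 0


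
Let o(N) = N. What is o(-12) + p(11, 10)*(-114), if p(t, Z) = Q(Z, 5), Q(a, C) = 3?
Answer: -354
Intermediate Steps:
p(t, Z) = 3
o(-12) + p(11, 10)*(-114) = -12 + 3*(-114) = -12 - 342 = -354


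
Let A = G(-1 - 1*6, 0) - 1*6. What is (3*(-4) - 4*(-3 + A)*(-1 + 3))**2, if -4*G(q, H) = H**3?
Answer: 3600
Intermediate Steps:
G(q, H) = -H**3/4
A = -6 (A = -1/4*0**3 - 1*6 = -1/4*0 - 6 = 0 - 6 = -6)
(3*(-4) - 4*(-3 + A)*(-1 + 3))**2 = (3*(-4) - 4*(-3 - 6)*(-1 + 3))**2 = (-12 - (-36)*2)**2 = (-12 - 4*(-18))**2 = (-12 + 72)**2 = 60**2 = 3600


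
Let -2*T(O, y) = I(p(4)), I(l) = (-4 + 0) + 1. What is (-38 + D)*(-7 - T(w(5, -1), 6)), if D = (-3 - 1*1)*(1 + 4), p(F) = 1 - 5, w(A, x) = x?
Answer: 493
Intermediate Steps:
p(F) = -4
I(l) = -3 (I(l) = -4 + 1 = -3)
T(O, y) = 3/2 (T(O, y) = -½*(-3) = 3/2)
D = -20 (D = (-3 - 1)*5 = -4*5 = -20)
(-38 + D)*(-7 - T(w(5, -1), 6)) = (-38 - 20)*(-7 - 1*3/2) = -58*(-7 - 3/2) = -58*(-17/2) = 493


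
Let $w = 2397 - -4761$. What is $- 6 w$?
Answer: $-42948$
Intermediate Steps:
$w = 7158$ ($w = 2397 + 4761 = 7158$)
$- 6 w = \left(-6\right) 7158 = -42948$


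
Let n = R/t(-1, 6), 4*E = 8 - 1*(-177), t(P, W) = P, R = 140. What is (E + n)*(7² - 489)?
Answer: 41250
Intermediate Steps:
E = 185/4 (E = (8 - 1*(-177))/4 = (8 + 177)/4 = (¼)*185 = 185/4 ≈ 46.250)
n = -140 (n = 140/(-1) = -1*140 = -140)
(E + n)*(7² - 489) = (185/4 - 140)*(7² - 489) = -375*(49 - 489)/4 = -375/4*(-440) = 41250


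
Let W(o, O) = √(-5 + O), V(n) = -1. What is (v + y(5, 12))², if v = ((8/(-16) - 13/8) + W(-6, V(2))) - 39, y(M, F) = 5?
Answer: 83137/64 - 289*I*√6/4 ≈ 1299.0 - 176.98*I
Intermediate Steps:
v = -329/8 + I*√6 (v = ((8/(-16) - 13/8) + √(-5 - 1)) - 39 = ((8*(-1/16) - 13*⅛) + √(-6)) - 39 = ((-½ - 13/8) + I*√6) - 39 = (-17/8 + I*√6) - 39 = -329/8 + I*√6 ≈ -41.125 + 2.4495*I)
(v + y(5, 12))² = ((-329/8 + I*√6) + 5)² = (-289/8 + I*√6)²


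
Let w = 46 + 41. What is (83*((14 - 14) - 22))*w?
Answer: -158862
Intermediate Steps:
w = 87
(83*((14 - 14) - 22))*w = (83*((14 - 14) - 22))*87 = (83*(0 - 22))*87 = (83*(-22))*87 = -1826*87 = -158862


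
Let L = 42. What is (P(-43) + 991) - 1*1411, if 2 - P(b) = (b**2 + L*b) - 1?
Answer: -460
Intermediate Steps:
P(b) = 3 - b**2 - 42*b (P(b) = 2 - ((b**2 + 42*b) - 1) = 2 - (-1 + b**2 + 42*b) = 2 + (1 - b**2 - 42*b) = 3 - b**2 - 42*b)
(P(-43) + 991) - 1*1411 = ((3 - 1*(-43)**2 - 42*(-43)) + 991) - 1*1411 = ((3 - 1*1849 + 1806) + 991) - 1411 = ((3 - 1849 + 1806) + 991) - 1411 = (-40 + 991) - 1411 = 951 - 1411 = -460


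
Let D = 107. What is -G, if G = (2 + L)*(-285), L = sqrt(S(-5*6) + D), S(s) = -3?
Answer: 570 + 570*sqrt(26) ≈ 3476.4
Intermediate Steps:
L = 2*sqrt(26) (L = sqrt(-3 + 107) = sqrt(104) = 2*sqrt(26) ≈ 10.198)
G = -570 - 570*sqrt(26) (G = (2 + 2*sqrt(26))*(-285) = -570 - 570*sqrt(26) ≈ -3476.4)
-G = -(-570 - 570*sqrt(26)) = 570 + 570*sqrt(26)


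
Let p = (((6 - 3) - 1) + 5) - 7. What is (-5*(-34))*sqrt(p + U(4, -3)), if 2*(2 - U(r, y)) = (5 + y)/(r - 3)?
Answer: 170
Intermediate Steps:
U(r, y) = 2 - (5 + y)/(2*(-3 + r)) (U(r, y) = 2 - (5 + y)/(2*(r - 3)) = 2 - (5 + y)/(2*(-3 + r)))
p = 0 (p = ((3 - 1) + 5) - 7 = (2 + 5) - 7 = 7 - 7 = 0)
(-5*(-34))*sqrt(p + U(4, -3)) = (-5*(-34))*sqrt(0 + (-17 - 1*(-3) + 4*4)/(2*(-3 + 4))) = 170*sqrt(0 + (1/2)*(-17 + 3 + 16)/1) = 170*sqrt(0 + (1/2)*1*2) = 170*sqrt(0 + 1) = 170*sqrt(1) = 170*1 = 170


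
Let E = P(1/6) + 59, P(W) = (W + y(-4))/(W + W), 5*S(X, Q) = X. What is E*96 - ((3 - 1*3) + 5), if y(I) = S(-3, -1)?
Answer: 27671/5 ≈ 5534.2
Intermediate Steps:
S(X, Q) = X/5
y(I) = -3/5 (y(I) = (1/5)*(-3) = -3/5)
P(W) = (-3/5 + W)/(2*W) (P(W) = (W - 3/5)/(W + W) = (-3/5 + W)/((2*W)) = (-3/5 + W)*(1/(2*W)) = (-3/5 + W)/(2*W))
E = 577/10 (E = (-3 + 5/6)/(10*(1/6)) + 59 = (-3 + 5*(1/6))/(10*(1/6)) + 59 = (1/10)*6*(-3 + 5/6) + 59 = (1/10)*6*(-13/6) + 59 = -13/10 + 59 = 577/10 ≈ 57.700)
E*96 - ((3 - 1*3) + 5) = (577/10)*96 - ((3 - 1*3) + 5) = 27696/5 - ((3 - 3) + 5) = 27696/5 - (0 + 5) = 27696/5 - 1*5 = 27696/5 - 5 = 27671/5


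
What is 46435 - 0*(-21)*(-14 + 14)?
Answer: 46435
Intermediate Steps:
46435 - 0*(-21)*(-14 + 14) = 46435 - 0*0 = 46435 - 1*0 = 46435 + 0 = 46435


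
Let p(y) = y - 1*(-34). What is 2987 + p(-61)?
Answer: 2960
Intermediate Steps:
p(y) = 34 + y (p(y) = y + 34 = 34 + y)
2987 + p(-61) = 2987 + (34 - 61) = 2987 - 27 = 2960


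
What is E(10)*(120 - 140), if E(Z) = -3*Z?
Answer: 600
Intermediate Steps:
E(10)*(120 - 140) = (-3*10)*(120 - 140) = -30*(-20) = 600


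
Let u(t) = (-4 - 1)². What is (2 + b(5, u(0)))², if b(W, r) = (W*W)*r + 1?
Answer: 394384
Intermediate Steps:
u(t) = 25 (u(t) = (-5)² = 25)
b(W, r) = 1 + r*W² (b(W, r) = W²*r + 1 = r*W² + 1 = 1 + r*W²)
(2 + b(5, u(0)))² = (2 + (1 + 25*5²))² = (2 + (1 + 25*25))² = (2 + (1 + 625))² = (2 + 626)² = 628² = 394384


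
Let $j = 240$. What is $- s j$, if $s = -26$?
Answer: $6240$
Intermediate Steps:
$- s j = \left(-1\right) \left(-26\right) 240 = 26 \cdot 240 = 6240$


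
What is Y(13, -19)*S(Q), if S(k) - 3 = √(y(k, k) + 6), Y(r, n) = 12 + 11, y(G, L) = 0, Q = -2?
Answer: 69 + 23*√6 ≈ 125.34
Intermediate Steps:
Y(r, n) = 23
S(k) = 3 + √6 (S(k) = 3 + √(0 + 6) = 3 + √6)
Y(13, -19)*S(Q) = 23*(3 + √6) = 69 + 23*√6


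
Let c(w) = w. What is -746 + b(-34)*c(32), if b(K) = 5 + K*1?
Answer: -1674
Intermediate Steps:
b(K) = 5 + K
-746 + b(-34)*c(32) = -746 + (5 - 34)*32 = -746 - 29*32 = -746 - 928 = -1674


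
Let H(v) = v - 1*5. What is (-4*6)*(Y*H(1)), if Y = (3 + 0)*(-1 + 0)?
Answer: -288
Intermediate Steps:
H(v) = -5 + v (H(v) = v - 5 = -5 + v)
Y = -3 (Y = 3*(-1) = -3)
(-4*6)*(Y*H(1)) = (-4*6)*(-3*(-5 + 1)) = -(-72)*(-4) = -24*12 = -288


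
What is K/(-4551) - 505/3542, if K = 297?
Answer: -1116743/5373214 ≈ -0.20784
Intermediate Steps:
K/(-4551) - 505/3542 = 297/(-4551) - 505/3542 = 297*(-1/4551) - 505*1/3542 = -99/1517 - 505/3542 = -1116743/5373214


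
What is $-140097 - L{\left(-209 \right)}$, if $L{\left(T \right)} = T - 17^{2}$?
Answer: $-139599$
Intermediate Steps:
$L{\left(T \right)} = -289 + T$ ($L{\left(T \right)} = T - 289 = -289 + T$)
$-140097 - L{\left(-209 \right)} = -140097 - \left(-289 - 209\right) = -140097 - -498 = -140097 + 498 = -139599$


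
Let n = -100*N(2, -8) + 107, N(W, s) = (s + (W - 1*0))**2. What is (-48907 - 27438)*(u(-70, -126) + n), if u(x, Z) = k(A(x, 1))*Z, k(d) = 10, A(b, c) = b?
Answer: 362867785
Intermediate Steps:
N(W, s) = (W + s)**2 (N(W, s) = (s + (W + 0))**2 = (s + W)**2 = (W + s)**2)
n = -3493 (n = -100*(2 - 8)**2 + 107 = -100*(-6)**2 + 107 = -100*36 + 107 = -3600 + 107 = -3493)
u(x, Z) = 10*Z
(-48907 - 27438)*(u(-70, -126) + n) = (-48907 - 27438)*(10*(-126) - 3493) = -76345*(-1260 - 3493) = -76345*(-4753) = 362867785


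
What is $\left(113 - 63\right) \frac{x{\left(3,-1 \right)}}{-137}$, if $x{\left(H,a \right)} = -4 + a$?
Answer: $\frac{250}{137} \approx 1.8248$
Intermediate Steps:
$\left(113 - 63\right) \frac{x{\left(3,-1 \right)}}{-137} = \left(113 - 63\right) \frac{-4 - 1}{-137} = 50 \left(\left(-5\right) \left(- \frac{1}{137}\right)\right) = 50 \cdot \frac{5}{137} = \frac{250}{137}$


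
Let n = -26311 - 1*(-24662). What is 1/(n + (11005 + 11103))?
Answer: 1/20459 ≈ 4.8878e-5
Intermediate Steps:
n = -1649 (n = -26311 + 24662 = -1649)
1/(n + (11005 + 11103)) = 1/(-1649 + (11005 + 11103)) = 1/(-1649 + 22108) = 1/20459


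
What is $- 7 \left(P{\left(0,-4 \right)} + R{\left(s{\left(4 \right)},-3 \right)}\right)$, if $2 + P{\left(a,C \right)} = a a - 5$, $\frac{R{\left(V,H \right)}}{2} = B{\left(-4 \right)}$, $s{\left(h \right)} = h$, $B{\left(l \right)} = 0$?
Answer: $49$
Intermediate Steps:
$R{\left(V,H \right)} = 0$ ($R{\left(V,H \right)} = 2 \cdot 0 = 0$)
$P{\left(a,C \right)} = -7 + a^{2}$ ($P{\left(a,C \right)} = -2 + \left(a a - 5\right) = -2 + \left(a^{2} - 5\right) = -2 + \left(-5 + a^{2}\right) = -7 + a^{2}$)
$- 7 \left(P{\left(0,-4 \right)} + R{\left(s{\left(4 \right)},-3 \right)}\right) = - 7 \left(\left(-7 + 0^{2}\right) + 0\right) = - 7 \left(\left(-7 + 0\right) + 0\right) = - 7 \left(-7 + 0\right) = \left(-7\right) \left(-7\right) = 49$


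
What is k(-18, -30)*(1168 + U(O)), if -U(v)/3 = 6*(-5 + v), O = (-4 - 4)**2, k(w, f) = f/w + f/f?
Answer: 848/3 ≈ 282.67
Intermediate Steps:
k(w, f) = 1 + f/w (k(w, f) = f/w + 1 = 1 + f/w)
O = 64 (O = (-8)**2 = 64)
U(v) = 90 - 18*v (U(v) = -18*(-5 + v) = -3*(-30 + 6*v) = 90 - 18*v)
k(-18, -30)*(1168 + U(O)) = ((-30 - 18)/(-18))*(1168 + (90 - 18*64)) = (-1/18*(-48))*(1168 + (90 - 1152)) = 8*(1168 - 1062)/3 = (8/3)*106 = 848/3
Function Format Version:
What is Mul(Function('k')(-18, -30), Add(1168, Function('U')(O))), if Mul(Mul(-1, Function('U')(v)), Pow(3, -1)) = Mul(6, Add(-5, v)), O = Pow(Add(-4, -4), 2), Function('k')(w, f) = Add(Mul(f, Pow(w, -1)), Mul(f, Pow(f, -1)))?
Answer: Rational(848, 3) ≈ 282.67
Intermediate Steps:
Function('k')(w, f) = Add(1, Mul(f, Pow(w, -1))) (Function('k')(w, f) = Add(Mul(f, Pow(w, -1)), 1) = Add(1, Mul(f, Pow(w, -1))))
O = 64 (O = Pow(-8, 2) = 64)
Function('U')(v) = Add(90, Mul(-18, v)) (Function('U')(v) = Mul(-3, Mul(6, Add(-5, v))) = Mul(-3, Add(-30, Mul(6, v))) = Add(90, Mul(-18, v)))
Mul(Function('k')(-18, -30), Add(1168, Function('U')(O))) = Mul(Mul(Pow(-18, -1), Add(-30, -18)), Add(1168, Add(90, Mul(-18, 64)))) = Mul(Mul(Rational(-1, 18), -48), Add(1168, Add(90, -1152))) = Mul(Rational(8, 3), Add(1168, -1062)) = Mul(Rational(8, 3), 106) = Rational(848, 3)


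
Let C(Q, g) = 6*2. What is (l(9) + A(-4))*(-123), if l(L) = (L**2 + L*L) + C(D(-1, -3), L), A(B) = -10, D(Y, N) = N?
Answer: -20172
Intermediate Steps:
C(Q, g) = 12
l(L) = 12 + 2*L**2 (l(L) = (L**2 + L*L) + 12 = (L**2 + L**2) + 12 = 2*L**2 + 12 = 12 + 2*L**2)
(l(9) + A(-4))*(-123) = ((12 + 2*9**2) - 10)*(-123) = ((12 + 2*81) - 10)*(-123) = ((12 + 162) - 10)*(-123) = (174 - 10)*(-123) = 164*(-123) = -20172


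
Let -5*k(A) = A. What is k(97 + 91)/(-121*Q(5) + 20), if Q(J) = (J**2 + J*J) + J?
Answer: 188/33175 ≈ 0.0056669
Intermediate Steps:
Q(J) = J + 2*J**2 (Q(J) = (J**2 + J**2) + J = 2*J**2 + J = J + 2*J**2)
k(A) = -A/5
k(97 + 91)/(-121*Q(5) + 20) = (-(97 + 91)/5)/(-605*(1 + 2*5) + 20) = (-1/5*188)/(-605*(1 + 10) + 20) = -188/(5*(-605*11 + 20)) = -188/(5*(-121*55 + 20)) = -188/(5*(-6655 + 20)) = -188/5/(-6635) = -188/5*(-1/6635) = 188/33175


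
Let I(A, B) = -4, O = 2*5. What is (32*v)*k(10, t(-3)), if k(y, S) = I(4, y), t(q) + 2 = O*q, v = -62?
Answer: 7936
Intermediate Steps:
O = 10
t(q) = -2 + 10*q
k(y, S) = -4
(32*v)*k(10, t(-3)) = (32*(-62))*(-4) = -1984*(-4) = 7936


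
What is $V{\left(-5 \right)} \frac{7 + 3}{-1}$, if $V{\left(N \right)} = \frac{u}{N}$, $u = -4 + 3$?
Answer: $-2$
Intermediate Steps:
$u = -1$
$V{\left(N \right)} = - \frac{1}{N}$
$V{\left(-5 \right)} \frac{7 + 3}{-1} = - \frac{1}{-5} \frac{7 + 3}{-1} = \left(-1\right) \left(- \frac{1}{5}\right) \left(\left(-1\right) 10\right) = \frac{1}{5} \left(-10\right) = -2$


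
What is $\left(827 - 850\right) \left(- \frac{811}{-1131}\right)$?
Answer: $- \frac{18653}{1131} \approx -16.492$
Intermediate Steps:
$\left(827 - 850\right) \left(- \frac{811}{-1131}\right) = \left(827 - 850\right) \left(\left(-811\right) \left(- \frac{1}{1131}\right)\right) = \left(-23\right) \frac{811}{1131} = - \frac{18653}{1131}$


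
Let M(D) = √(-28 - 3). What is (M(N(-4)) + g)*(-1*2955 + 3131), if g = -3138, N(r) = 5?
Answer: -552288 + 176*I*√31 ≈ -5.5229e+5 + 979.93*I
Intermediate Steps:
M(D) = I*√31 (M(D) = √(-31) = I*√31)
(M(N(-4)) + g)*(-1*2955 + 3131) = (I*√31 - 3138)*(-1*2955 + 3131) = (-3138 + I*√31)*(-2955 + 3131) = (-3138 + I*√31)*176 = -552288 + 176*I*√31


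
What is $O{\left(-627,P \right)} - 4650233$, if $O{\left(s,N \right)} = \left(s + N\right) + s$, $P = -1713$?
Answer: $-4653200$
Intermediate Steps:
$O{\left(s,N \right)} = N + 2 s$ ($O{\left(s,N \right)} = \left(N + s\right) + s = N + 2 s$)
$O{\left(-627,P \right)} - 4650233 = \left(-1713 + 2 \left(-627\right)\right) - 4650233 = \left(-1713 - 1254\right) - 4650233 = -2967 - 4650233 = -4653200$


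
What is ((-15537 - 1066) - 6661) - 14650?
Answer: -37914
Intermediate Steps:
((-15537 - 1066) - 6661) - 14650 = (-16603 - 6661) - 14650 = -23264 - 14650 = -37914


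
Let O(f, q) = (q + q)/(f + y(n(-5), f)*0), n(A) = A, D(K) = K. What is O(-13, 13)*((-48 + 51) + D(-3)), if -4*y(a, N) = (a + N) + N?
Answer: 0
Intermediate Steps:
y(a, N) = -N/2 - a/4 (y(a, N) = -((a + N) + N)/4 = -((N + a) + N)/4 = -(a + 2*N)/4 = -N/2 - a/4)
O(f, q) = 2*q/f (O(f, q) = (q + q)/(f + (-f/2 - 1/4*(-5))*0) = (2*q)/(f + (-f/2 + 5/4)*0) = (2*q)/(f + (5/4 - f/2)*0) = (2*q)/(f + 0) = (2*q)/f = 2*q/f)
O(-13, 13)*((-48 + 51) + D(-3)) = (2*13/(-13))*((-48 + 51) - 3) = (2*13*(-1/13))*(3 - 3) = -2*0 = 0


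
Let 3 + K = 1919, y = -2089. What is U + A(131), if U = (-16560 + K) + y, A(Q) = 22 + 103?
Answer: -16608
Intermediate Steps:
K = 1916 (K = -3 + 1919 = 1916)
A(Q) = 125
U = -16733 (U = (-16560 + 1916) - 2089 = -14644 - 2089 = -16733)
U + A(131) = -16733 + 125 = -16608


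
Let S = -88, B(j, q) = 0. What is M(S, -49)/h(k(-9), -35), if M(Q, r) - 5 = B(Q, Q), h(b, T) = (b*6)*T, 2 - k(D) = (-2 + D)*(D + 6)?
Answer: 1/1302 ≈ 0.00076805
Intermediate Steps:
k(D) = 2 - (-2 + D)*(6 + D) (k(D) = 2 - (-2 + D)*(D + 6) = 2 - (-2 + D)*(6 + D))
h(b, T) = 6*T*b (h(b, T) = (6*b)*T = 6*T*b)
M(Q, r) = 5 (M(Q, r) = 5 + 0 = 5)
M(S, -49)/h(k(-9), -35) = 5/((6*(-35)*(14 - 1*(-9)² - 4*(-9)))) = 5/((6*(-35)*(14 - 1*81 + 36))) = 5/((6*(-35)*(14 - 81 + 36))) = 5/((6*(-35)*(-31))) = 5/6510 = 5*(1/6510) = 1/1302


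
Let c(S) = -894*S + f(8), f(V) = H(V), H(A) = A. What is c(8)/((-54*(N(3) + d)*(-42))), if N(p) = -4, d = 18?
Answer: -893/3969 ≈ -0.22499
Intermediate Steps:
f(V) = V
c(S) = 8 - 894*S (c(S) = -894*S + 8 = 8 - 894*S)
c(8)/((-54*(N(3) + d)*(-42))) = (8 - 894*8)/((-54*(-4 + 18)*(-42))) = (8 - 7152)/((-54*14*(-42))) = -7144/((-756*(-42))) = -7144/31752 = -7144*1/31752 = -893/3969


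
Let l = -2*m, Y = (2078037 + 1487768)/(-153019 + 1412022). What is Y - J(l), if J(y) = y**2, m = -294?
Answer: -435289167427/1259003 ≈ -3.4574e+5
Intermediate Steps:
Y = 3565805/1259003 ≈ 2.8322
l = 588 (l = -2*(-294) = 588)
Y - J(l) = 3565805/1259003 - 1*588**2 = 3565805/1259003 - 1*345744 = 3565805/1259003 - 345744 = -435289167427/1259003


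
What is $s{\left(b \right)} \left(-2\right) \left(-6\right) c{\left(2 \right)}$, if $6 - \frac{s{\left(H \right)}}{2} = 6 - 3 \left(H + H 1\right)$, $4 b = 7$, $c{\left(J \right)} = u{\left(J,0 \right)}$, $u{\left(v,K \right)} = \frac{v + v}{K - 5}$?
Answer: $- \frac{1008}{5} \approx -201.6$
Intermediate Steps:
$u{\left(v,K \right)} = \frac{2 v}{-5 + K}$
$c{\left(J \right)} = - \frac{2 J}{5}$ ($c{\left(J \right)} = \frac{2 J}{-5 + 0} = \frac{2 J}{-5} = 2 J \left(- \frac{1}{5}\right) = - \frac{2 J}{5}$)
$b = \frac{7}{4}$ ($b = \frac{1}{4} \cdot 7 = \frac{7}{4} \approx 1.75$)
$s{\left(H \right)} = 12 H$ ($s{\left(H \right)} = 12 - 2 \left(6 - 3 \left(H + H 1\right)\right) = 12 - 2 \left(6 - 3 \left(H + H\right)\right) = 12 - 2 \left(6 - 3 \cdot 2 H\right) = 12 - 2 \left(6 - 6 H\right) = 12 + \left(-12 + 12 H\right) = 12 H$)
$s{\left(b \right)} \left(-2\right) \left(-6\right) c{\left(2 \right)} = 12 \cdot \frac{7}{4} \left(-2\right) \left(-6\right) \left(\left(- \frac{2}{5}\right) 2\right) = 21 \cdot 12 \left(- \frac{4}{5}\right) = 21 \left(- \frac{48}{5}\right) = - \frac{1008}{5}$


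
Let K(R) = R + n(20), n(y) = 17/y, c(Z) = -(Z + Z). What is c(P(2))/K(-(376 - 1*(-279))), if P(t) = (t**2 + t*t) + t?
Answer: 400/13083 ≈ 0.030574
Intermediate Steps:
P(t) = t + 2*t**2 (P(t) = (t**2 + t**2) + t = 2*t**2 + t = t + 2*t**2)
c(Z) = -2*Z
K(R) = 17/20 + R (K(R) = R + 17/20 = 17/20 + R)
c(P(2))/K(-(376 - 1*(-279))) = (-4*(1 + 2*2))/(17/20 - (376 - 1*(-279))) = (-4*(1 + 4))/(17/20 - (376 + 279)) = (-4*5)/(17/20 - 1*655) = (-2*10)/(17/20 - 655) = -20/(-13083/20) = -20*(-20/13083) = 400/13083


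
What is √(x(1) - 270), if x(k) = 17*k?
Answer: I*√253 ≈ 15.906*I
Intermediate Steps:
√(x(1) - 270) = √(17*1 - 270) = √(17 - 270) = √(-253) = I*√253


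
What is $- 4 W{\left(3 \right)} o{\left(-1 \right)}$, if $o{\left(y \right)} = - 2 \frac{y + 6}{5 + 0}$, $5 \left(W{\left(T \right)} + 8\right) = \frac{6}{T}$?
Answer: $- \frac{304}{5} \approx -60.8$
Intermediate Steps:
$W{\left(T \right)} = -8 + \frac{6}{5 T}$ ($W{\left(T \right)} = -8 + \frac{6 \frac{1}{T}}{5} = -8 + \frac{6}{5 T}$)
$o{\left(y \right)} = - \frac{12}{5} - \frac{2 y}{5}$ ($o{\left(y \right)} = - 2 \frac{6 + y}{5} = - 2 \left(6 + y\right) \frac{1}{5} = - 2 \left(\frac{6}{5} + \frac{y}{5}\right) = - \frac{12}{5} - \frac{2 y}{5}$)
$- 4 W{\left(3 \right)} o{\left(-1 \right)} = - 4 \left(-8 + \frac{6}{5 \cdot 3}\right) \left(- \frac{12}{5} - - \frac{2}{5}\right) = - 4 \left(-8 + \frac{6}{5} \cdot \frac{1}{3}\right) \left(- \frac{12}{5} + \frac{2}{5}\right) = - 4 \left(-8 + \frac{2}{5}\right) \left(-2\right) = \left(-4\right) \left(- \frac{38}{5}\right) \left(-2\right) = \frac{152}{5} \left(-2\right) = - \frac{304}{5}$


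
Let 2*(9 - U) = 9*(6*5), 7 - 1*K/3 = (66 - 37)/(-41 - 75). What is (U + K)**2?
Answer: 173889/16 ≈ 10868.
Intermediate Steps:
K = 87/4 (K = 21 - 3*(66 - 37)/(-41 - 75) = 21 - 87/(-116) = 21 - 87*(-1)/116 = 21 - 3*(-1/4) = 21 + 3/4 = 87/4 ≈ 21.750)
U = -126 (U = 9 - 9*6*5/2 = 9 - 9*30/2 = 9 - 1/2*270 = 9 - 135 = -126)
(U + K)**2 = (-126 + 87/4)**2 = (-417/4)**2 = 173889/16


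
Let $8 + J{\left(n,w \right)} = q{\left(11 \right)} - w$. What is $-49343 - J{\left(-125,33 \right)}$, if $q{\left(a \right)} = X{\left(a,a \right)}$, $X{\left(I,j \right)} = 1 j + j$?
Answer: $-49324$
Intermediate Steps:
$X{\left(I,j \right)} = 2 j$ ($X{\left(I,j \right)} = j + j = 2 j$)
$q{\left(a \right)} = 2 a$
$J{\left(n,w \right)} = 14 - w$ ($J{\left(n,w \right)} = -8 - \left(-22 + w\right) = 14 - w$)
$-49343 - J{\left(-125,33 \right)} = -49343 - \left(14 - 33\right) = -49343 - -19 = -49343 + 19 = -49324$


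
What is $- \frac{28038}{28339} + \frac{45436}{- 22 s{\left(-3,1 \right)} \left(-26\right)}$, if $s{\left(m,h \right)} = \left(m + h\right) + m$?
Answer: $- \frac{341949871}{20262385} \approx -16.876$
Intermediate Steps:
$s{\left(m,h \right)} = h + 2 m$ ($s{\left(m,h \right)} = \left(h + m\right) + m = h + 2 m$)
$- \frac{28038}{28339} + \frac{45436}{- 22 s{\left(-3,1 \right)} \left(-26\right)} = - \frac{28038}{28339} + \frac{45436}{- 22 \left(1 + 2 \left(-3\right)\right) \left(-26\right)} = \left(-28038\right) \frac{1}{28339} + \frac{45436}{- 22 \left(1 - 6\right) \left(-26\right)} = - \frac{28038}{28339} + \frac{45436}{\left(-22\right) \left(-5\right) \left(-26\right)} = - \frac{28038}{28339} + \frac{45436}{110 \left(-26\right)} = - \frac{28038}{28339} + \frac{45436}{-2860} = - \frac{28038}{28339} + 45436 \left(- \frac{1}{2860}\right) = - \frac{28038}{28339} - \frac{11359}{715} = - \frac{341949871}{20262385}$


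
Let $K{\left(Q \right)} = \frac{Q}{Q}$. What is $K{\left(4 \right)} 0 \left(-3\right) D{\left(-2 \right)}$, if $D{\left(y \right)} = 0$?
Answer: $0$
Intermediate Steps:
$K{\left(Q \right)} = 1$
$K{\left(4 \right)} 0 \left(-3\right) D{\left(-2 \right)} = 1 \cdot 0 \left(-3\right) 0 = 1 \cdot 0 \cdot 0 = 0 \cdot 0 = 0$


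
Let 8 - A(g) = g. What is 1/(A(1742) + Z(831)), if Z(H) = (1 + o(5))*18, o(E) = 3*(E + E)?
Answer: -1/1176 ≈ -0.00085034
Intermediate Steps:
o(E) = 6*E (o(E) = 3*(2*E) = 6*E)
Z(H) = 558 (Z(H) = (1 + 6*5)*18 = (1 + 30)*18 = 31*18 = 558)
A(g) = 8 - g
1/(A(1742) + Z(831)) = 1/((8 - 1*1742) + 558) = 1/((8 - 1742) + 558) = 1/(-1734 + 558) = 1/(-1176) = -1/1176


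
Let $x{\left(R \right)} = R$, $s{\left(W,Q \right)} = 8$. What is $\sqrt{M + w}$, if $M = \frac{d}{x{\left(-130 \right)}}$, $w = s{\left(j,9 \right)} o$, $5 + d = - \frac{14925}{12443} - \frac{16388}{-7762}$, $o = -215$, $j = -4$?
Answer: $\frac{i \sqrt{16946683068304507172395}}{3138933395} \approx 41.473 i$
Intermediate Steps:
$d = - \frac{197422398}{48291283}$ ($d = -5 - \left(- \frac{8194}{3881} + \frac{14925}{12443}\right) = -5 - - \frac{44034017}{48291283} = -5 + \left(- \frac{14925}{12443} + \frac{8194}{3881}\right) = -5 + \frac{44034017}{48291283} = - \frac{197422398}{48291283} \approx -4.0882$)
$w = -1720$ ($w = 8 \left(-215\right) = -1720$)
$M = \frac{98711199}{3138933395}$ ($M = - \frac{197422398}{48291283 \left(-130\right)} = \left(- \frac{197422398}{48291283}\right) \left(- \frac{1}{130}\right) = \frac{98711199}{3138933395} \approx 0.031447$)
$\sqrt{M + w} = \sqrt{\frac{98711199}{3138933395} - 1720} = \sqrt{- \frac{5398866728201}{3138933395}} = \frac{i \sqrt{16946683068304507172395}}{3138933395}$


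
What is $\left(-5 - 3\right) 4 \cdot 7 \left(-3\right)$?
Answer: $672$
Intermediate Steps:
$\left(-5 - 3\right) 4 \cdot 7 \left(-3\right) = \left(-8\right) 4 \cdot 7 \left(-3\right) = \left(-32\right) 7 \left(-3\right) = \left(-224\right) \left(-3\right) = 672$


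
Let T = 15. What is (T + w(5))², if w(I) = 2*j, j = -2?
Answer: 121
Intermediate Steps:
w(I) = -4 (w(I) = 2*(-2) = -4)
(T + w(5))² = (15 - 4)² = 11² = 121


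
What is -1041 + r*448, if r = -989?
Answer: -444113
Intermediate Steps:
-1041 + r*448 = -1041 - 989*448 = -1041 - 443072 = -444113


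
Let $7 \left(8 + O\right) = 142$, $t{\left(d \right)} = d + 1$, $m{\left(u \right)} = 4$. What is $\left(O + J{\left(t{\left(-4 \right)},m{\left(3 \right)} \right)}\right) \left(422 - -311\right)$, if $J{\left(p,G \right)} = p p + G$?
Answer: $\frac{129741}{7} \approx 18534.0$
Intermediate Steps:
$t{\left(d \right)} = 1 + d$
$J{\left(p,G \right)} = G + p^{2}$ ($J{\left(p,G \right)} = p^{2} + G = G + p^{2}$)
$O = \frac{86}{7}$ ($O = -8 + \frac{1}{7} \cdot 142 = -8 + \frac{142}{7} = \frac{86}{7} \approx 12.286$)
$\left(O + J{\left(t{\left(-4 \right)},m{\left(3 \right)} \right)}\right) \left(422 - -311\right) = \left(\frac{86}{7} + \left(4 + \left(1 - 4\right)^{2}\right)\right) \left(422 - -311\right) = \left(\frac{86}{7} + \left(4 + \left(-3\right)^{2}\right)\right) \left(422 + 311\right) = \left(\frac{86}{7} + \left(4 + 9\right)\right) 733 = \left(\frac{86}{7} + 13\right) 733 = \frac{177}{7} \cdot 733 = \frac{129741}{7}$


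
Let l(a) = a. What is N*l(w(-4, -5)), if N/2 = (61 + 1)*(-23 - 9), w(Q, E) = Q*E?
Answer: -79360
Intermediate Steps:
w(Q, E) = E*Q
N = -3968 (N = 2*((61 + 1)*(-23 - 9)) = 2*(62*(-32)) = 2*(-1984) = -3968)
N*l(w(-4, -5)) = -(-19840)*(-4) = -3968*20 = -79360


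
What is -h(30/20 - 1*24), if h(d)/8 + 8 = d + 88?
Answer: -460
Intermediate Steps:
h(d) = 640 + 8*d (h(d) = -64 + 8*(d + 88) = -64 + 8*(88 + d) = -64 + (704 + 8*d) = 640 + 8*d)
-h(30/20 - 1*24) = -(640 + 8*(30/20 - 1*24)) = -(640 + 8*(30*(1/20) - 24)) = -(640 + 8*(3/2 - 24)) = -(640 + 8*(-45/2)) = -(640 - 180) = -1*460 = -460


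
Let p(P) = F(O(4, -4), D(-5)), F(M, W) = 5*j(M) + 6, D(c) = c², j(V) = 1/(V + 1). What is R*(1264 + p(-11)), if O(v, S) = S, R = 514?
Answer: 1955770/3 ≈ 6.5192e+5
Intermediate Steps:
j(V) = 1/(1 + V)
F(M, W) = 6 + 5/(1 + M) (F(M, W) = 5/(1 + M) + 6 = 6 + 5/(1 + M))
p(P) = 13/3 (p(P) = (11 + 6*(-4))/(1 - 4) = (11 - 24)/(-3) = -⅓*(-13) = 13/3)
R*(1264 + p(-11)) = 514*(1264 + 13/3) = 514*(3805/3) = 1955770/3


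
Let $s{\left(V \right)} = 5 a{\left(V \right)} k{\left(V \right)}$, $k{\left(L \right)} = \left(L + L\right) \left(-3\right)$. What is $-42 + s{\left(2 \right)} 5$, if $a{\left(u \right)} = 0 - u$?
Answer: $558$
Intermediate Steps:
$a{\left(u \right)} = - u$
$k{\left(L \right)} = - 6 L$ ($k{\left(L \right)} = 2 L \left(-3\right) = - 6 L$)
$s{\left(V \right)} = 30 V^{2}$ ($s{\left(V \right)} = 5 \left(- V\right) \left(- 6 V\right) = - 5 V \left(- 6 V\right) = 30 V^{2}$)
$-42 + s{\left(2 \right)} 5 = -42 + 30 \cdot 2^{2} \cdot 5 = -42 + 30 \cdot 4 \cdot 5 = -42 + 120 \cdot 5 = -42 + 600 = 558$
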